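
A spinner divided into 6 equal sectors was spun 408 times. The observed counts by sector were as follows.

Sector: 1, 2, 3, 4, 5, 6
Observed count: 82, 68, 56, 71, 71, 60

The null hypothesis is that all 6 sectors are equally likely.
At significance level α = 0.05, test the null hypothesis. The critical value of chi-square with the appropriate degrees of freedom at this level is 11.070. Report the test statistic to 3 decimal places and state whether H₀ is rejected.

6.206; do not reject

Under H₀ each category has probability 1/6, so each expected count is 408/6 = 68.
1: (82 − 68)²/68 = 196/68 = 2.8824
2: (68 − 68)²/68 = 0/68 = 0.0000
3: (56 − 68)²/68 = 144/68 = 2.1176
4: (71 − 68)²/68 = 9/68 = 0.1324
5: (71 − 68)²/68 = 9/68 = 0.1324
6: (60 − 68)²/68 = 64/68 = 0.9412
Sum = 6.206
df = 5. Since 6.206 < 11.070, we do not reject H₀.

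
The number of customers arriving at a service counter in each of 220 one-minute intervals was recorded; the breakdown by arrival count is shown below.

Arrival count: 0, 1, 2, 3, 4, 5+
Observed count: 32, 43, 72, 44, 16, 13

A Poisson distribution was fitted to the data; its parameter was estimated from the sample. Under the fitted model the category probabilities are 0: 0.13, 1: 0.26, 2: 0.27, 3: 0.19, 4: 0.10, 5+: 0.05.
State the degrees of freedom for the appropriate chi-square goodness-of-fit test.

There are k = 6 categories and 1 parameter estimated from the data, so df = 6 − 1 − 1 = 4.

4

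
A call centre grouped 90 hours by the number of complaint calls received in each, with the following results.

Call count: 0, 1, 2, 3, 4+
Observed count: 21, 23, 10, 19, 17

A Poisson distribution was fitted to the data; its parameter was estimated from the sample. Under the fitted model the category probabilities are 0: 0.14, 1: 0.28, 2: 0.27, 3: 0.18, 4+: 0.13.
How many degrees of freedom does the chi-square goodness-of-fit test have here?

There are k = 5 categories and 1 parameter estimated from the data, so df = 5 − 1 − 1 = 3.

3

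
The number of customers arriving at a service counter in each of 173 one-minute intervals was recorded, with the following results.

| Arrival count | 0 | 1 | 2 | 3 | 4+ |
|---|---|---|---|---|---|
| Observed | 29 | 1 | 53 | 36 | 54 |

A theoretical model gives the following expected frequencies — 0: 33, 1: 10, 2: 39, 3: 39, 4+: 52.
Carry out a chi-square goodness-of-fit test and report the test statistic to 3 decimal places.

13.918

0: (29 − 33)²/33 = 16/33 = 0.4848
1: (1 − 10)²/10 = 81/10 = 8.1000
2: (53 − 39)²/39 = 196/39 = 5.0256
3: (36 − 39)²/39 = 9/39 = 0.2308
4+: (54 − 52)²/52 = 4/52 = 0.0769
Sum = 13.918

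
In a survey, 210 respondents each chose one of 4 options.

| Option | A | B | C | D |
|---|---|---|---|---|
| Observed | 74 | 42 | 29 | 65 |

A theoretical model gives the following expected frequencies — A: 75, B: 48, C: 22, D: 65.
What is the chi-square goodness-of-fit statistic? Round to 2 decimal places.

cat         O        E   (O−E)²/E
A          74       75      0.013
B          42       48      0.750
C          29       22      2.227
D          65       65      0.000
Sum = 2.99

2.99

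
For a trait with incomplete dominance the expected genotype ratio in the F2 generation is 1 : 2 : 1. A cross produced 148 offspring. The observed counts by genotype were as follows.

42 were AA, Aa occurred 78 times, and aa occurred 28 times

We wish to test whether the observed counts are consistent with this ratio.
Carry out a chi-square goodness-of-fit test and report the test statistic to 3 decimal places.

3.081

Ratio total = 4. Expected counts: 148×1/4 = 37, 148×2/4 = 74, 148×1/4 = 37.
χ² = (42−37)²/37 + (78−74)²/74 + (28−37)²/37
   = 0.6757 + 0.2162 + 2.1892
Sum = 3.081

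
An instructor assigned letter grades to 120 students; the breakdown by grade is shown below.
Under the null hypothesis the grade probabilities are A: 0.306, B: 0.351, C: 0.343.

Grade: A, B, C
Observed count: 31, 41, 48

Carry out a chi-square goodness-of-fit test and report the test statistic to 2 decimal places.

Expected counts E_i = n·p_i: 120×0.306 = 36.72, 120×0.351 = 42.12, 120×0.343 = 41.16.
cat         O        E   (O−E)²/E
A          31    36.72      0.891
B          41    42.12      0.030
C          48    41.16      1.137
Sum = 2.06

2.06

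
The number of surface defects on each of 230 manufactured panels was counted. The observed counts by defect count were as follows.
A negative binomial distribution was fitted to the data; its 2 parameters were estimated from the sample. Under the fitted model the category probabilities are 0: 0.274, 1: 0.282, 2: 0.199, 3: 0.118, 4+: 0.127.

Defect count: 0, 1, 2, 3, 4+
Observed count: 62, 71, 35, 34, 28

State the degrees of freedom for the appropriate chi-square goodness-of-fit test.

2

There are k = 5 categories and 2 parameters estimated from the data, so df = 5 − 1 − 2 = 2.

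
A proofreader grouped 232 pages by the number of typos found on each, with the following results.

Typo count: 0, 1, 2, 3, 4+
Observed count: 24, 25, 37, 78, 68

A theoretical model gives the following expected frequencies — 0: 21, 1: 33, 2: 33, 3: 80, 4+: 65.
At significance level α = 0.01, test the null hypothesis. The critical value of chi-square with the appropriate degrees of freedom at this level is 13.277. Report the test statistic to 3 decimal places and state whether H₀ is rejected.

3.041; do not reject

cat         O        E   (O−E)²/E
0          24       21     0.4286
1          25       33     1.9394
2          37       33     0.4848
3          78       80     0.0500
4+         68       65     0.1385
Sum = 3.041
df = 4. Since 3.041 < 13.277, we do not reject H₀.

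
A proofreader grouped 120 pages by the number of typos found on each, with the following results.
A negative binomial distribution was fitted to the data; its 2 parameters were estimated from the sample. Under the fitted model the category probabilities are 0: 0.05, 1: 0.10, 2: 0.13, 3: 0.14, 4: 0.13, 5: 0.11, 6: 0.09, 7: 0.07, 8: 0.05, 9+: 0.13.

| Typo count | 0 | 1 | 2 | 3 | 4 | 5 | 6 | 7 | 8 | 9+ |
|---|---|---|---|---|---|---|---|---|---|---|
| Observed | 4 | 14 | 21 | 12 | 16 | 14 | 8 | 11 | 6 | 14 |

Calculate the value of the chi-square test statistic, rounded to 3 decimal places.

5.994

Expected counts E_i = n·p_i: 120×0.05 = 6, 120×0.10 = 12, 120×0.13 = 15.6, 120×0.14 = 16.8, 120×0.13 = 15.6, 120×0.11 = 13.2, 120×0.09 = 10.8, 120×0.07 = 8.4, 120×0.05 = 6, 120×0.13 = 15.6.
χ² = (4−6)²/6 + (14−12)²/12 + (21−15.6)²/15.6 + (12−16.8)²/16.8 + (16−15.6)²/15.6 + (14−13.2)²/13.2 + (8−10.8)²/10.8 + (11−8.4)²/8.4 + (6−6)²/6 + (14−15.6)²/15.6
   = 0.6667 + 0.3333 + 1.8692 + 1.3714 + 0.0103 + 0.0485 + 0.7259 + 0.8048 + 0.0000 + 0.1641
Sum = 5.994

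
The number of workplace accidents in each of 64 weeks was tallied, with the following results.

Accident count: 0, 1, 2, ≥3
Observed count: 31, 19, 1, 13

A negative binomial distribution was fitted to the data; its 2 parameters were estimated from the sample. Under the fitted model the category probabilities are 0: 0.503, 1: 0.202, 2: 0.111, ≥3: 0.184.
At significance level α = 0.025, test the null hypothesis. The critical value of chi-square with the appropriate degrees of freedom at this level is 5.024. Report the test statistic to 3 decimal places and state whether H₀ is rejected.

8.268; reject

Expected counts E_i = n·p_i: 64×0.503 = 32.192, 64×0.202 = 12.928, 64×0.111 = 7.104, 64×0.184 = 11.776.
cat         O        E   (O−E)²/E
0          31   32.192     0.0441
1          19   12.928     2.8519
2           1    7.104     5.2448
≥3         13   11.776     0.1272
Sum = 8.268
df = 1. Since 8.268 > 5.024, we reject H₀.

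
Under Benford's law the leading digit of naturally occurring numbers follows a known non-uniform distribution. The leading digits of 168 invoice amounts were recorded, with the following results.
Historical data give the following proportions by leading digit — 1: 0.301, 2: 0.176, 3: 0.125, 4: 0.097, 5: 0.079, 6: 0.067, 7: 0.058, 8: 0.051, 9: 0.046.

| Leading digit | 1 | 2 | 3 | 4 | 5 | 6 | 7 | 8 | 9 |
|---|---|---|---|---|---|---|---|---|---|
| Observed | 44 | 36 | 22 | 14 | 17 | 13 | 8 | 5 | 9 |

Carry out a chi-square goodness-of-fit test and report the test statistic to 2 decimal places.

5.95

Expected counts E_i = n·p_i: 168×0.301 = 50.568, 168×0.176 = 29.568, 168×0.125 = 21, 168×0.097 = 16.296, 168×0.079 = 13.272, 168×0.067 = 11.256, 168×0.058 = 9.744, 168×0.051 = 8.568, 168×0.046 = 7.728.
cat         O        E   (O−E)²/E
1          44   50.568      0.853
2          36   29.568      1.399
3          22       21      0.048
4          14   16.296      0.323
5          17   13.272      1.047
6          13   11.256      0.270
7           8    9.744      0.312
8           5    8.568      1.486
9           9    7.728      0.209
Sum = 5.95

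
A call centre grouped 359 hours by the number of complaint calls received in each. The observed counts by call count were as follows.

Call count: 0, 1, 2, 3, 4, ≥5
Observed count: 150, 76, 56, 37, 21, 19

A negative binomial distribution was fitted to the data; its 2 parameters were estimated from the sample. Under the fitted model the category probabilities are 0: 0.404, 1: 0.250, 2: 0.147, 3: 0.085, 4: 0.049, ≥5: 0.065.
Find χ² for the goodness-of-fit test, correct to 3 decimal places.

5.318

Expected counts E_i = n·p_i: 359×0.404 = 145.036, 359×0.250 = 89.75, 359×0.147 = 52.773, 359×0.085 = 30.515, 359×0.049 = 17.591, 359×0.065 = 23.335.
cat         O        E   (O−E)²/E
0         150  145.036     0.1699
1          76    89.75     2.1065
2          56   52.773     0.1973
3          37   30.515     1.3782
4          21   17.591     0.6606
≥5         19   23.335     0.8053
Sum = 5.318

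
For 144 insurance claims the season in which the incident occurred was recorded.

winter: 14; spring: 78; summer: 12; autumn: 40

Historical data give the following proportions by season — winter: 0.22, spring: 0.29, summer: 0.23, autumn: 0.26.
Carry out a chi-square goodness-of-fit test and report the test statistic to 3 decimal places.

Expected counts E_i = n·p_i: 144×0.22 = 31.68, 144×0.29 = 41.76, 144×0.23 = 33.12, 144×0.26 = 37.44.
cat         O        E   (O−E)²/E
winter     14    31.68     9.8669
spring     78    41.76    31.4497
summer     12    33.12    13.4678
autumn     40    37.44     0.1750
Sum = 54.959

54.959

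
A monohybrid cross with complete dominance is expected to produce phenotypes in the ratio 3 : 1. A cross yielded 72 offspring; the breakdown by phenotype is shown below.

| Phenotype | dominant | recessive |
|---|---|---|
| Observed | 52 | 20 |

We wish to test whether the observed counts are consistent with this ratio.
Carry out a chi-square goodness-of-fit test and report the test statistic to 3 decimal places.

0.296

Ratio total = 4. Expected counts: 72×3/4 = 54, 72×1/4 = 18.
cat            O        E   (O−E)²/E
dominant      52       54     0.0741
recessive     20       18     0.2222
Sum = 0.296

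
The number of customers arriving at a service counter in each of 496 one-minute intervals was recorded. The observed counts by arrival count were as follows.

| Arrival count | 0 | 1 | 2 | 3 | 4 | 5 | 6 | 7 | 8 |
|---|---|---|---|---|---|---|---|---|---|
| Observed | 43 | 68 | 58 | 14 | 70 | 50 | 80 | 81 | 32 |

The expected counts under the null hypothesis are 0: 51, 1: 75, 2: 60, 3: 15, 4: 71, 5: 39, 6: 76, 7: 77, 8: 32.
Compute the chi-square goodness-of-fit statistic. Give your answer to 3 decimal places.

5.577

χ² = (43−51)²/51 + (68−75)²/75 + (58−60)²/60 + (14−15)²/15 + (70−71)²/71 + (50−39)²/39 + (80−76)²/76 + (81−77)²/77 + (32−32)²/32
   = 1.2549 + 0.6533 + 0.0667 + 0.0667 + 0.0141 + 3.1026 + 0.2105 + 0.2078 + 0.0000
Sum = 5.577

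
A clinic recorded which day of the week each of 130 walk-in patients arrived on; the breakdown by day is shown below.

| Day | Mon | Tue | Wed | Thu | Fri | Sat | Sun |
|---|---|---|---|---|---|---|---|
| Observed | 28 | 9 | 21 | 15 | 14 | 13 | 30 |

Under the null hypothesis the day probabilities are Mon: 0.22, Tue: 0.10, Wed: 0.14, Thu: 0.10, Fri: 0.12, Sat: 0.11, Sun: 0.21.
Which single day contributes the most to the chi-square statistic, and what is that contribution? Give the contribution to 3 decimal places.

Expected counts E_i = n·p_i: 130×0.22 = 28.6, 130×0.10 = 13, 130×0.14 = 18.2, 130×0.10 = 13, 130×0.12 = 15.6, 130×0.11 = 14.3, 130×0.21 = 27.3.
cat         O        E   (O−E)²/E
Mon        28     28.6     0.0126
Tue         9       13     1.2308
Wed        21     18.2     0.4308
Thu        15       13     0.3077
Fri        14     15.6     0.1641
Sat        13     14.3     0.1182
Sun        30     27.3     0.2670
The largest term is for Tue: 1.231.

Tue, 1.231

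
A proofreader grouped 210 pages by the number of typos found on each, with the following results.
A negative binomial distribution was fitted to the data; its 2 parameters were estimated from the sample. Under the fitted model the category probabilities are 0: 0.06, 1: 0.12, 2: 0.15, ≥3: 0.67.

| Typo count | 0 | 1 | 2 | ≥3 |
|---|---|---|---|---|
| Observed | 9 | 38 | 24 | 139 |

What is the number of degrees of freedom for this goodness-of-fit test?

1

There are k = 4 categories and 2 parameters estimated from the data, so df = 4 − 1 − 2 = 1.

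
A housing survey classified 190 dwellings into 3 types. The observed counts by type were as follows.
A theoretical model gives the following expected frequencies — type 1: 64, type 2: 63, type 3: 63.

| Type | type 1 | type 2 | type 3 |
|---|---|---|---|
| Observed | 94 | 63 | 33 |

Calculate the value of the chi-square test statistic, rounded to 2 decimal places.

χ² = (94−64)²/64 + (63−63)²/63 + (33−63)²/63
   = 14.063 + 0.000 + 14.286
Sum = 28.35

28.35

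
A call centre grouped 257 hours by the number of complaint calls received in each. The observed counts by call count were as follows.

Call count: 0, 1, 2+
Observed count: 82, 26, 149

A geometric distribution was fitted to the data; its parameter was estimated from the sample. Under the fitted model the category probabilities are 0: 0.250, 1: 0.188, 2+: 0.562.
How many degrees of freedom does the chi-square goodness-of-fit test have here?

There are k = 3 categories and 1 parameter estimated from the data, so df = 3 − 1 − 1 = 1.

1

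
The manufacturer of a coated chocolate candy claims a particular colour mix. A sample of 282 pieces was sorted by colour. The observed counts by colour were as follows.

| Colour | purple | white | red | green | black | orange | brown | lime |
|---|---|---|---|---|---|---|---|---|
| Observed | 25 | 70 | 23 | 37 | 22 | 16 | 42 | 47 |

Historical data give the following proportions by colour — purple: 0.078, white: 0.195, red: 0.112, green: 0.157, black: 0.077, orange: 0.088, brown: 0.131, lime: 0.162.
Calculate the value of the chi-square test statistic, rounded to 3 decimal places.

Expected counts E_i = n·p_i: 282×0.078 = 21.996, 282×0.195 = 54.99, 282×0.112 = 31.584, 282×0.157 = 44.274, 282×0.077 = 21.714, 282×0.088 = 24.816, 282×0.131 = 36.942, 282×0.162 = 45.684.
χ² = (25−21.996)²/21.996 + (70−54.99)²/54.99 + (23−31.584)²/31.584 + (37−44.274)²/44.274 + (22−21.714)²/21.714 + (16−24.816)²/24.816 + (42−36.942)²/36.942 + (47−45.684)²/45.684
   = 0.4103 + 4.0971 + 2.3330 + 1.1951 + 0.0038 + 3.1319 + 0.6925 + 0.0379
Sum = 11.902

11.902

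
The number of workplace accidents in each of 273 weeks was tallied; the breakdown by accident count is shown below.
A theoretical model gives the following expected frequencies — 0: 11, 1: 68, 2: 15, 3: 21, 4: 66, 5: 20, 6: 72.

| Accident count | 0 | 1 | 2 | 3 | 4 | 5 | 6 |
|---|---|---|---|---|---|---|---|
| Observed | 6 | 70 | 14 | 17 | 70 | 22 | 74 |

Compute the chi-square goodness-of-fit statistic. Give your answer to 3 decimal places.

χ² = (6−11)²/11 + (70−68)²/68 + (14−15)²/15 + (17−21)²/21 + (70−66)²/66 + (22−20)²/20 + (74−72)²/72
   = 2.2727 + 0.0588 + 0.0667 + 0.7619 + 0.2424 + 0.2000 + 0.0556
Sum = 3.658

3.658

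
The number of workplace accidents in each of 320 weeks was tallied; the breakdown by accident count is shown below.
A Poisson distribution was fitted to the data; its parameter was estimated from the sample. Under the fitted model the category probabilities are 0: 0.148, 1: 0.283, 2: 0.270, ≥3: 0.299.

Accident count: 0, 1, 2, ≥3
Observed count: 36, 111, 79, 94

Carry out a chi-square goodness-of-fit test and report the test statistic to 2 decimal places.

8.00

Expected counts E_i = n·p_i: 320×0.148 = 47.36, 320×0.283 = 90.56, 320×0.270 = 86.4, 320×0.299 = 95.68.
χ² = (36−47.36)²/47.36 + (111−90.56)²/90.56 + (79−86.4)²/86.4 + (94−95.68)²/95.68
   = 2.725 + 4.613 + 0.634 + 0.029
Sum = 8.00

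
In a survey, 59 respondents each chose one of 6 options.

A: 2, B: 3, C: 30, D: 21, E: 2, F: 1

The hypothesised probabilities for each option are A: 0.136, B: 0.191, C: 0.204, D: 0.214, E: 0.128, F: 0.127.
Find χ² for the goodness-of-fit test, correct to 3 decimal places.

Expected counts E_i = n·p_i: 59×0.136 = 8.024, 59×0.191 = 11.269, 59×0.204 = 12.036, 59×0.214 = 12.626, 59×0.128 = 7.552, 59×0.127 = 7.493.
χ² = (2−8.024)²/8.024 + (3−11.269)²/11.269 + (30−12.036)²/12.036 + (21−12.626)²/12.626 + (2−7.552)²/7.552 + (1−7.493)²/7.493
   = 4.5225 + 6.0677 + 26.8117 + 5.5539 + 4.0817 + 5.6265
Sum = 52.664

52.664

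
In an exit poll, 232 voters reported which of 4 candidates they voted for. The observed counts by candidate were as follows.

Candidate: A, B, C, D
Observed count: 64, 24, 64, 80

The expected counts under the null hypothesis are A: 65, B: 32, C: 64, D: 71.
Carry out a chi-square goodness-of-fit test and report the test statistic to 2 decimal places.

3.16

χ² = (64−65)²/65 + (24−32)²/32 + (64−64)²/64 + (80−71)²/71
   = 0.015 + 2.000 + 0.000 + 1.141
Sum = 3.16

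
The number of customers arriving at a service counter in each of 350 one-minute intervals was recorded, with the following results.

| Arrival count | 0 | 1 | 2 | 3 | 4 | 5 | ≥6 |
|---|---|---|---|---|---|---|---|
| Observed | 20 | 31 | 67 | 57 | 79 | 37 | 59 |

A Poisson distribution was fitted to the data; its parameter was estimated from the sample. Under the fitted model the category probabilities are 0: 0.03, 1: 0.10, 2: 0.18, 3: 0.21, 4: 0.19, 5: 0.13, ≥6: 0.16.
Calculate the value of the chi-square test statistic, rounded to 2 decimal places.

17.11

Expected counts E_i = n·p_i: 350×0.03 = 10.5, 350×0.10 = 35, 350×0.18 = 63, 350×0.21 = 73.5, 350×0.19 = 66.5, 350×0.13 = 45.5, 350×0.16 = 56.
χ² = (20−10.5)²/10.5 + (31−35)²/35 + (67−63)²/63 + (57−73.5)²/73.5 + (79−66.5)²/66.5 + (37−45.5)²/45.5 + (59−56)²/56
   = 8.595 + 0.457 + 0.254 + 3.704 + 2.350 + 1.588 + 0.161
Sum = 17.11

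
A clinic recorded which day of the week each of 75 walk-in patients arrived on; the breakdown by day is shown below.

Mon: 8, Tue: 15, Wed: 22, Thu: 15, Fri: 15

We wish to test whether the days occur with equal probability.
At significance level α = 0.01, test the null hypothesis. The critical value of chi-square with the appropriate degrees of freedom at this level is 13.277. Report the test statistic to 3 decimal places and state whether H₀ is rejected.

6.533; do not reject

Under H₀ each category has probability 1/5, so each expected count is 75/5 = 15.
χ² = (8−15)²/15 + (15−15)²/15 + (22−15)²/15 + (15−15)²/15 + (15−15)²/15
   = 3.2667 + 0.0000 + 3.2667 + 0.0000 + 0.0000
Sum = 6.533
df = 4. Since 6.533 < 13.277, we do not reject H₀.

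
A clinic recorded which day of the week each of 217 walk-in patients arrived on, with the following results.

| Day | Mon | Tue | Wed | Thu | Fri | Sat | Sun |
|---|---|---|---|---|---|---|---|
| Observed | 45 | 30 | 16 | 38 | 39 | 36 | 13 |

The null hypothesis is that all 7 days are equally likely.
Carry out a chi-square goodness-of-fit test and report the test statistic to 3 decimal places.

Under H₀ each category has probability 1/7, so each expected count is 217/7 = 31.
cat         O        E   (O−E)²/E
Mon        45       31     6.3226
Tue        30       31     0.0323
Wed        16       31     7.2581
Thu        38       31     1.5806
Fri        39       31     2.0645
Sat        36       31     0.8065
Sun        13       31    10.4516
Sum = 28.516

28.516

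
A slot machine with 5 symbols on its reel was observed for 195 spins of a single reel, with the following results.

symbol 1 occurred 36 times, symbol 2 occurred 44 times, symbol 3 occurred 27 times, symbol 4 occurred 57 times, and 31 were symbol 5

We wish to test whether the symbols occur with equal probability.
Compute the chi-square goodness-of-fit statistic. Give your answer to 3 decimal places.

Expected count for each of the 5 categories: 195/5 = 39.
symbol 1: (36 − 39)²/39 = 9/39 = 0.2308
symbol 2: (44 − 39)²/39 = 25/39 = 0.6410
symbol 3: (27 − 39)²/39 = 144/39 = 3.6923
symbol 4: (57 − 39)²/39 = 324/39 = 8.3077
symbol 5: (31 − 39)²/39 = 64/39 = 1.6410
Sum = 14.513

14.513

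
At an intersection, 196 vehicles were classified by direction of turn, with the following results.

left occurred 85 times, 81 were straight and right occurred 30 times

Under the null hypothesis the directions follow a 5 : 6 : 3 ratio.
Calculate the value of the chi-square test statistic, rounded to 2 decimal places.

Ratio total = 14. Expected counts: 196×5/14 = 70, 196×6/14 = 84, 196×3/14 = 42.
cat           O        E   (O−E)²/E
left         85       70      3.214
straight     81       84      0.107
right        30       42      3.429
Sum = 6.75

6.75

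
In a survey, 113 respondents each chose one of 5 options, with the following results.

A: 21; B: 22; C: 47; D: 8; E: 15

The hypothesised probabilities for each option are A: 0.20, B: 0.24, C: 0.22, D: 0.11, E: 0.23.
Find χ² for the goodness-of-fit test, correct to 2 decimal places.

Expected counts E_i = n·p_i: 113×0.20 = 22.6, 113×0.24 = 27.12, 113×0.22 = 24.86, 113×0.11 = 12.43, 113×0.23 = 25.99.
cat         O        E   (O−E)²/E
A          21     22.6      0.113
B          22    27.12      0.967
C          47    24.86     19.718
D           8    12.43      1.579
E          15    25.99      4.647
Sum = 27.02

27.02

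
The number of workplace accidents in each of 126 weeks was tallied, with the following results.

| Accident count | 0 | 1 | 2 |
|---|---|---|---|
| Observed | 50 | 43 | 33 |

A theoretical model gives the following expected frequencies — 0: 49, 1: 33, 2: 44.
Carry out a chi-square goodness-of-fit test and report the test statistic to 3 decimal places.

cat         O        E   (O−E)²/E
0          50       49     0.0204
1          43       33     3.0303
2          33       44     2.7500
Sum = 5.801

5.801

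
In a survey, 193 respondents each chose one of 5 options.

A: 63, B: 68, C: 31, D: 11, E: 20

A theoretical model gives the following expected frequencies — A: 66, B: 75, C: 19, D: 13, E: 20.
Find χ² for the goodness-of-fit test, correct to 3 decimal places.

cat         O        E   (O−E)²/E
A          63       66     0.1364
B          68       75     0.6533
C          31       19     7.5789
D          11       13     0.3077
E          20       20     0.0000
Sum = 8.676

8.676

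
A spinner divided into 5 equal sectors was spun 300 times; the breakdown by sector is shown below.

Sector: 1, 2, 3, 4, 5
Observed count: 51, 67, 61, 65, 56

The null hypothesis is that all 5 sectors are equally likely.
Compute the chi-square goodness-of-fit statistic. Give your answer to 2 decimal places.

Under H₀ each category has probability 1/5, so each expected count is 300/5 = 60.
χ² = (51−60)²/60 + (67−60)²/60 + (61−60)²/60 + (65−60)²/60 + (56−60)²/60
   = 1.350 + 0.817 + 0.017 + 0.417 + 0.267
Sum = 2.87

2.87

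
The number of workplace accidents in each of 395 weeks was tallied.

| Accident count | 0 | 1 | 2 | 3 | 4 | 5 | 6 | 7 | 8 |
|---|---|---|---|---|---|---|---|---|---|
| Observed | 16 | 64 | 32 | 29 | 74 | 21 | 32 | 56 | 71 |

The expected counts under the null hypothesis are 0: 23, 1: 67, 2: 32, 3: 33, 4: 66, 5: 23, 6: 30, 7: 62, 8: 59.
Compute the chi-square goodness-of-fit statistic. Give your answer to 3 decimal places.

7.048

0: (16 − 23)²/23 = 49/23 = 2.1304
1: (64 − 67)²/67 = 9/67 = 0.1343
2: (32 − 32)²/32 = 0/32 = 0.0000
3: (29 − 33)²/33 = 16/33 = 0.4848
4: (74 − 66)²/66 = 64/66 = 0.9697
5: (21 − 23)²/23 = 4/23 = 0.1739
6: (32 − 30)²/30 = 4/30 = 0.1333
7: (56 − 62)²/62 = 36/62 = 0.5806
8: (71 − 59)²/59 = 144/59 = 2.4407
Sum = 7.048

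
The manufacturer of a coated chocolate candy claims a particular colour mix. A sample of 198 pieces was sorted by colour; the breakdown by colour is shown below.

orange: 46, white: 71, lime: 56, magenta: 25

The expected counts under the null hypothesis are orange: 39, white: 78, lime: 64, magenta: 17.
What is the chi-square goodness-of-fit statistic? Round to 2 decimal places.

6.65

cat          O        E   (O−E)²/E
orange      46       39      1.256
white       71       78      0.628
lime        56       64      1.000
magenta     25       17      3.765
Sum = 6.65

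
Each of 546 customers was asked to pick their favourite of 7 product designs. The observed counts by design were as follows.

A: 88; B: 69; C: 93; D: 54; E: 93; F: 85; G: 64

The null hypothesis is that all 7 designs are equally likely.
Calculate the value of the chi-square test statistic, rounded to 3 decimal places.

18.615

Under H₀ each category has probability 1/7, so each expected count is 546/7 = 78.
A: (88 − 78)²/78 = 100/78 = 1.2821
B: (69 − 78)²/78 = 81/78 = 1.0385
C: (93 − 78)²/78 = 225/78 = 2.8846
D: (54 − 78)²/78 = 576/78 = 7.3846
E: (93 − 78)²/78 = 225/78 = 2.8846
F: (85 − 78)²/78 = 49/78 = 0.6282
G: (64 − 78)²/78 = 196/78 = 2.5128
Sum = 18.615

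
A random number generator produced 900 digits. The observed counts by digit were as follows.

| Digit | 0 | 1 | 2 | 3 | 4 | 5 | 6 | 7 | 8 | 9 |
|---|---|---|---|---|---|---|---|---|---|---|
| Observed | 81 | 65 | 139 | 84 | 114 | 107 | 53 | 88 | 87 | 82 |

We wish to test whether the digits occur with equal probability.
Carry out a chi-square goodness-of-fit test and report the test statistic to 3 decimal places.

60.600

Expected count for each of the 10 categories: 900/10 = 90.
0: (81 − 90)²/90 = 81/90 = 0.9000
1: (65 − 90)²/90 = 625/90 = 6.9444
2: (139 − 90)²/90 = 2401/90 = 26.6778
3: (84 − 90)²/90 = 36/90 = 0.4000
4: (114 − 90)²/90 = 576/90 = 6.4000
5: (107 − 90)²/90 = 289/90 = 3.2111
6: (53 − 90)²/90 = 1369/90 = 15.2111
7: (88 − 90)²/90 = 4/90 = 0.0444
8: (87 − 90)²/90 = 9/90 = 0.1000
9: (82 − 90)²/90 = 64/90 = 0.7111
Sum = 60.600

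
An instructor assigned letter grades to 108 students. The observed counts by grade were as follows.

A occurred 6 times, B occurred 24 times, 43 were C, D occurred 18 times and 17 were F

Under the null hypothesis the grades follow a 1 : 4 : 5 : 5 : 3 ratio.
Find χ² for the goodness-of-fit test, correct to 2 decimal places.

10.49

Ratio total = 18. Expected counts: 108×1/18 = 6, 108×4/18 = 24, 108×5/18 = 30, 108×5/18 = 30, 108×3/18 = 18.
A: (6 − 6)²/6 = 0/6 = 0.000
B: (24 − 24)²/24 = 0/24 = 0.000
C: (43 − 30)²/30 = 169/30 = 5.633
D: (18 − 30)²/30 = 144/30 = 4.800
F: (17 − 18)²/18 = 1/18 = 0.056
Sum = 10.49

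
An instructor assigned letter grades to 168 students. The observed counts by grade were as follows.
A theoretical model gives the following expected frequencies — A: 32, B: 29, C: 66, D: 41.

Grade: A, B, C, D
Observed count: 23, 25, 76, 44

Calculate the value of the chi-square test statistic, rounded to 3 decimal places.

cat         O        E   (O−E)²/E
A          23       32     2.5313
B          25       29     0.5517
C          76       66     1.5152
D          44       41     0.2195
Sum = 4.818

4.818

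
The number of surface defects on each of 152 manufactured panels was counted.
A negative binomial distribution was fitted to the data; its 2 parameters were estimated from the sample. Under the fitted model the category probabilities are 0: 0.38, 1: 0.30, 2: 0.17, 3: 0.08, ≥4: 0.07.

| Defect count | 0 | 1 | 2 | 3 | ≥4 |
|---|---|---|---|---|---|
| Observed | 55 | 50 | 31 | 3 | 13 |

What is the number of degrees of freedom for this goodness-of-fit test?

There are k = 5 categories and 2 parameters estimated from the data, so df = 5 − 1 − 2 = 2.

2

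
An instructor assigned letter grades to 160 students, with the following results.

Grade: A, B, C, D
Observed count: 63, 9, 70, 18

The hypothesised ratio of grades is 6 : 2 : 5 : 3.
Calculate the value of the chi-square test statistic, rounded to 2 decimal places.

Ratio total = 16. Expected counts: 160×6/16 = 60, 160×2/16 = 20, 160×5/16 = 50, 160×3/16 = 30.
cat         O        E   (O−E)²/E
A          63       60      0.150
B           9       20      6.050
C          70       50      8.000
D          18       30      4.800
Sum = 19.00

19.00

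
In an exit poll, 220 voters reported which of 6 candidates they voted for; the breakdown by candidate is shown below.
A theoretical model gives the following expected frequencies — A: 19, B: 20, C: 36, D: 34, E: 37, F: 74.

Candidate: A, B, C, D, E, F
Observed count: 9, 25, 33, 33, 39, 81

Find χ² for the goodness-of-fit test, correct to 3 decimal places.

A: (9 − 19)²/19 = 100/19 = 5.2632
B: (25 − 20)²/20 = 25/20 = 1.2500
C: (33 − 36)²/36 = 9/36 = 0.2500
D: (33 − 34)²/34 = 1/34 = 0.0294
E: (39 − 37)²/37 = 4/37 = 0.1081
F: (81 − 74)²/74 = 49/74 = 0.6622
Sum = 7.563

7.563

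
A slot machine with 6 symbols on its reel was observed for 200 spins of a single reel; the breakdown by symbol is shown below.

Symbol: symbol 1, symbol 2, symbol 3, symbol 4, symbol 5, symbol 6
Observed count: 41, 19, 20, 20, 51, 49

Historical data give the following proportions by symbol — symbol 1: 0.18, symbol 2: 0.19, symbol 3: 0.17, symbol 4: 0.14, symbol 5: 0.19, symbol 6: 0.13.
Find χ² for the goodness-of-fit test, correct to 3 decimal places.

43.038

Expected counts E_i = n·p_i: 200×0.18 = 36, 200×0.19 = 38, 200×0.17 = 34, 200×0.14 = 28, 200×0.19 = 38, 200×0.13 = 26.
χ² = (41−36)²/36 + (19−38)²/38 + (20−34)²/34 + (20−28)²/28 + (51−38)²/38 + (49−26)²/26
   = 0.6944 + 9.5000 + 5.7647 + 2.2857 + 4.4474 + 20.3462
Sum = 43.038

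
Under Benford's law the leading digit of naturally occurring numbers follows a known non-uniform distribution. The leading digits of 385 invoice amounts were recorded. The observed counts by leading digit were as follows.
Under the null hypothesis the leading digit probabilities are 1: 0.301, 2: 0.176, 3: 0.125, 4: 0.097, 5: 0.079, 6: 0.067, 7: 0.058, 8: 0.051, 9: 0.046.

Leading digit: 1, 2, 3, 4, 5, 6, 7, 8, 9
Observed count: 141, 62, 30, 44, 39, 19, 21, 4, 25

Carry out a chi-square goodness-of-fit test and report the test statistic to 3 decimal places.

Expected counts E_i = n·p_i: 385×0.301 = 115.885, 385×0.176 = 67.76, 385×0.125 = 48.125, 385×0.097 = 37.345, 385×0.079 = 30.415, 385×0.067 = 25.795, 385×0.058 = 22.33, 385×0.051 = 19.635, 385×0.046 = 17.71.
cat         O        E   (O−E)²/E
1         141  115.885     5.4430
2          62    67.76     0.4896
3          30   48.125     6.8263
4          44   37.345     1.1859
5          39   30.415     2.4232
6          19   25.795     1.7900
7          21    22.33     0.0792
8           4   19.635    12.4499
9          25    17.71     3.0008
Sum = 33.688

33.688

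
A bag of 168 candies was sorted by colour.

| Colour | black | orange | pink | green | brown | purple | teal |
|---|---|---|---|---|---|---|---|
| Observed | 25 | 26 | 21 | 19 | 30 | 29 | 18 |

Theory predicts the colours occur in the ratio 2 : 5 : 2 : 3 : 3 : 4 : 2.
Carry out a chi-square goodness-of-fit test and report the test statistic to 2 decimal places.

14.60

Ratio total = 21. Expected counts: 168×2/21 = 16, 168×5/21 = 40, 168×2/21 = 16, 168×3/21 = 24, 168×3/21 = 24, 168×4/21 = 32, 168×2/21 = 16.
χ² = (25−16)²/16 + (26−40)²/40 + (21−16)²/16 + (19−24)²/24 + (30−24)²/24 + (29−32)²/32 + (18−16)²/16
   = 5.063 + 4.900 + 1.563 + 1.042 + 1.500 + 0.281 + 0.250
Sum = 14.60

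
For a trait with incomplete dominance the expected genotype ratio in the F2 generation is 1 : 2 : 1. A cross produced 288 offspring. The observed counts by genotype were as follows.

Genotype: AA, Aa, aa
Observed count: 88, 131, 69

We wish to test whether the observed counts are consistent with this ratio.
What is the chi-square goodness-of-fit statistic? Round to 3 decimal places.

4.854

Ratio total = 4. Expected counts: 288×1/4 = 72, 288×2/4 = 144, 288×1/4 = 72.
χ² = (88−72)²/72 + (131−144)²/144 + (69−72)²/72
   = 3.5556 + 1.1736 + 0.1250
Sum = 4.854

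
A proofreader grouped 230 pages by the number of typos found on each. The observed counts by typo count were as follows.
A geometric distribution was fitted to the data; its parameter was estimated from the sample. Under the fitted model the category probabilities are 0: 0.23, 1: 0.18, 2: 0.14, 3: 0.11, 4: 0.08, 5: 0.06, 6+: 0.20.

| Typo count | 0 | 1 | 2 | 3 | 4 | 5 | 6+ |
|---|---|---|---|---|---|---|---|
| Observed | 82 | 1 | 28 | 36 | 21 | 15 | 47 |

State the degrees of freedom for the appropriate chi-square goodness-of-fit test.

There are k = 7 categories and 1 parameter estimated from the data, so df = 7 − 1 − 1 = 5.

5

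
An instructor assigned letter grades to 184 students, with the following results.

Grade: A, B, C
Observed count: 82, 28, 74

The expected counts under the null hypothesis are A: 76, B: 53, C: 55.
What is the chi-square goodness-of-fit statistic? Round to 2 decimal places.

χ² = (82−76)²/76 + (28−53)²/53 + (74−55)²/55
   = 0.474 + 11.792 + 6.564
Sum = 18.83

18.83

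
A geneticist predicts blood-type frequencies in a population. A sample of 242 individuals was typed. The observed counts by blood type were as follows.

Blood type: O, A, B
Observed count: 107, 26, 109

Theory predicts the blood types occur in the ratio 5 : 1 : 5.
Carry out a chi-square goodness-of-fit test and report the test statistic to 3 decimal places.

Ratio total = 11. Expected counts: 242×5/11 = 110, 242×1/11 = 22, 242×5/11 = 110.
O: (107 − 110)²/110 = 9/110 = 0.0818
A: (26 − 22)²/22 = 16/22 = 0.7273
B: (109 − 110)²/110 = 1/110 = 0.0091
Sum = 0.818

0.818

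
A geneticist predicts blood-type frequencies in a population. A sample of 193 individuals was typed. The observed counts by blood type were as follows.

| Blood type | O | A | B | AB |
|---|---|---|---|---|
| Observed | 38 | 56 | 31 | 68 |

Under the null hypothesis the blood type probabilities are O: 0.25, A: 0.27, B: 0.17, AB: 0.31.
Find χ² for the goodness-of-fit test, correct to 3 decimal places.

Expected counts E_i = n·p_i: 193×0.25 = 48.25, 193×0.27 = 52.11, 193×0.17 = 32.81, 193×0.31 = 59.83.
χ² = (38−48.25)²/48.25 + (56−52.11)²/52.11 + (31−32.81)²/32.81 + (68−59.83)²/59.83
   = 2.1775 + 0.2904 + 0.0999 + 1.1156
Sum = 3.683

3.683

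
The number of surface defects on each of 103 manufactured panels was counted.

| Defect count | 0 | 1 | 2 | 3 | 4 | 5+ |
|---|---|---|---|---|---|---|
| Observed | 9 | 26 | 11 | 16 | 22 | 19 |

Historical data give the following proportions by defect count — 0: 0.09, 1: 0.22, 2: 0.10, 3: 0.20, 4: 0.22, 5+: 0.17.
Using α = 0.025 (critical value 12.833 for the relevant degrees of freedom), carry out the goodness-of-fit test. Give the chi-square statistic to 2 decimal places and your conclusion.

Expected counts E_i = n·p_i: 103×0.09 = 9.27, 103×0.22 = 22.66, 103×0.10 = 10.3, 103×0.20 = 20.6, 103×0.22 = 22.66, 103×0.17 = 17.51.
χ² = (9−9.27)²/9.27 + (26−22.66)²/22.66 + (11−10.3)²/10.3 + (16−20.6)²/20.6 + (22−22.66)²/22.66 + (19−17.51)²/17.51
   = 0.008 + 0.492 + 0.048 + 1.027 + 0.019 + 0.127
Sum = 1.72
df = 5. Since 1.72 < 12.833, we do not reject H₀.

1.72; do not reject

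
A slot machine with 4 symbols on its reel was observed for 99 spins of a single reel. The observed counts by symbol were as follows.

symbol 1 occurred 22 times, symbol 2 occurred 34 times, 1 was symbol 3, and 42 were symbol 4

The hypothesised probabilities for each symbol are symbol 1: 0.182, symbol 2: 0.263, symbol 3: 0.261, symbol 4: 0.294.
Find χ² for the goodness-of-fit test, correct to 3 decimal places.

32.905

Expected counts E_i = n·p_i: 99×0.182 = 18.018, 99×0.263 = 26.037, 99×0.261 = 25.839, 99×0.294 = 29.106.
cat           O        E   (O−E)²/E
symbol 1     22   18.018     0.8800
symbol 2     34   26.037     2.4354
symbol 3      1   25.839    23.8777
symbol 4     42   29.106     5.7121
Sum = 32.905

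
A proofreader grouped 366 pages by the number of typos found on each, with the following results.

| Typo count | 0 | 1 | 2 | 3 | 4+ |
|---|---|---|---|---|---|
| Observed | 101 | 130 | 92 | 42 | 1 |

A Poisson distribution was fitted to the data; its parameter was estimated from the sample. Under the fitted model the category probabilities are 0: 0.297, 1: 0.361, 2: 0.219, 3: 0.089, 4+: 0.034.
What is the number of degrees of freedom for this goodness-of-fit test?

3

There are k = 5 categories and 1 parameter estimated from the data, so df = 5 − 1 − 1 = 3.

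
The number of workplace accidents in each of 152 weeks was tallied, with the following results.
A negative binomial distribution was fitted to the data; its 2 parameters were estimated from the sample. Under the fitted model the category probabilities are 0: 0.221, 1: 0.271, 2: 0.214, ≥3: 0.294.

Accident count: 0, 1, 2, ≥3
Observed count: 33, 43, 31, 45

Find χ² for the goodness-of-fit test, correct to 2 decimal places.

0.16

Expected counts E_i = n·p_i: 152×0.221 = 33.592, 152×0.271 = 41.192, 152×0.214 = 32.528, 152×0.294 = 44.688.
cat         O        E   (O−E)²/E
0          33   33.592      0.010
1          43   41.192      0.079
2          31   32.528      0.072
≥3         45   44.688      0.002
Sum = 0.16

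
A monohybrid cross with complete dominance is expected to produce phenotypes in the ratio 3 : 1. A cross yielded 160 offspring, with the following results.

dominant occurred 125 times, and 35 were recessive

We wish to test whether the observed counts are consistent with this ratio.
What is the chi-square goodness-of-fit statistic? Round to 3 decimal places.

Ratio total = 4. Expected counts: 160×3/4 = 120, 160×1/4 = 40.
χ² = (125−120)²/120 + (35−40)²/40
   = 0.2083 + 0.6250
Sum = 0.833

0.833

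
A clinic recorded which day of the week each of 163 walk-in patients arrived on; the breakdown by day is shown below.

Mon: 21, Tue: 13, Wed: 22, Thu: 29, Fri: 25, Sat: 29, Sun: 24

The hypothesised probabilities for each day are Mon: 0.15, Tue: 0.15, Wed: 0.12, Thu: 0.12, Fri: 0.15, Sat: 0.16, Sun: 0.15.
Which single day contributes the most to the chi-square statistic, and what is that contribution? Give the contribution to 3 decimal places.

Tue, 5.362

Expected counts E_i = n·p_i: 163×0.15 = 24.45, 163×0.15 = 24.45, 163×0.12 = 19.56, 163×0.12 = 19.56, 163×0.15 = 24.45, 163×0.16 = 26.08, 163×0.15 = 24.45.
cat         O        E   (O−E)²/E
Mon        21    24.45     0.4868
Tue        13    24.45     5.3621
Wed        22    19.56     0.3044
Thu        29    19.56     4.5559
Fri        25    24.45     0.0124
Sat        29    26.08     0.3269
Sun        24    24.45     0.0083
The largest term is for Tue: 5.362.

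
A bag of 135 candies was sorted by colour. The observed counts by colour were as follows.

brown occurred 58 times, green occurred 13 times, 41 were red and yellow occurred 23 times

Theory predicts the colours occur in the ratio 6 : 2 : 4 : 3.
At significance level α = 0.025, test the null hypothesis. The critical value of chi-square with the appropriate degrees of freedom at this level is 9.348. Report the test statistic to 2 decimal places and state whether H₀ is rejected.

Ratio total = 15. Expected counts: 135×6/15 = 54, 135×2/15 = 18, 135×4/15 = 36, 135×3/15 = 27.
brown: (58 − 54)²/54 = 16/54 = 0.296
green: (13 − 18)²/18 = 25/18 = 1.389
red: (41 − 36)²/36 = 25/36 = 0.694
yellow: (23 − 27)²/27 = 16/27 = 0.593
Sum = 2.97
df = 3. Since 2.97 < 9.348, we do not reject H₀.

2.97; do not reject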